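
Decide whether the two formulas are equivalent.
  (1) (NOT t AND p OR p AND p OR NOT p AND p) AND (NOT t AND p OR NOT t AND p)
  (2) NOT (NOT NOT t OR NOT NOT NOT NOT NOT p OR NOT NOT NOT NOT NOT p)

E1: (NOT t AND p OR p AND p OR NOT p AND p) AND (NOT t AND p OR NOT t AND p)
    = (NOT t AND p OR p AND p OR NOT p AND p) AND NOT t AND p   — idempotence
    = (NOT t AND p OR p) AND NOT t AND p   — distribution
    = NOT t AND p   — absorption
E2: NOT (NOT NOT t OR NOT NOT NOT NOT NOT p OR NOT NOT NOT NOT NOT p)
    = NOT (NOT NOT t OR NOT NOT NOT NOT NOT p)   — idempotence
    = NOT (NOT NOT t OR NOT NOT NOT p)   — double negation
    = NOT (NOT NOT t OR NOT p)   — double negation
    = NOT t AND p   — De Morgan
Both reduce to NOT t AND p, so they are equivalent.

Yes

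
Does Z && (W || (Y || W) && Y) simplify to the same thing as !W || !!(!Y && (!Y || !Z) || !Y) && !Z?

E1: Z && (W || (Y || W) && Y)
    = Z && (W || Y)
E2: !W || !!(!Y && (!Y || !Z) || !Y) && !Z
    = !W || (!Y && (!Y || !Z) || !Y) && !Z
    = !W || (!Y || !Y) && !Z
    = !W || !Y && !Z
These differ: at W=0, Y=0, Z=0, E1 = 0 but E2 = 1.

No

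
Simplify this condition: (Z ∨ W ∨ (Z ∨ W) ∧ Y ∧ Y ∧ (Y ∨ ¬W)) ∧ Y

(Z ∨ W) ∧ Y

(Z ∨ W ∨ (Z ∨ W) ∧ Y ∧ Y ∧ (Y ∨ ¬W)) ∧ Y
= (Z ∨ W ∨ (Z ∨ W) ∧ Y ∧ (Y ∨ ¬W)) ∧ Y   [idempotence]
= (Z ∨ W ∨ (Z ∨ W) ∧ Y) ∧ Y   [absorption]
= (Z ∨ W) ∧ Y   [absorption]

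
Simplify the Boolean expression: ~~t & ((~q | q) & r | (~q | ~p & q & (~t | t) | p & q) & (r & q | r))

t & r

~~t & ((~q | q) & r | (~q | ~p & q & (~t | t) | p & q) & (r & q | r))
= ~~t & ((~q | q) & r | (~q | ~p & q | p & q) & (r & q | r))   [complement / identity]
= ~~t & ((~q | q) & r | (~q | q) & (r & q | r))   [distribution]
= ~~t & ((~q | q) & r | (~q | q) & r)   [absorption]
= t & ((~q | q) & r | (~q | q) & r)   [double negation]
= t & (~q | q) & r   [idempotence]
= t & r   [complement / identity]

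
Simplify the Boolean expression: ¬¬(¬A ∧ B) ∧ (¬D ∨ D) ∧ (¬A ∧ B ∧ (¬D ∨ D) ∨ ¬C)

¬¬(¬A ∧ B) ∧ (¬D ∨ D) ∧ (¬A ∧ B ∧ (¬D ∨ D) ∨ ¬C)
= ¬A ∧ B ∧ (¬D ∨ D) ∧ (¬A ∧ B ∧ (¬D ∨ D) ∨ ¬C)
= ¬A ∧ B ∧ (¬D ∨ D)
= ¬A ∧ B

¬A ∧ B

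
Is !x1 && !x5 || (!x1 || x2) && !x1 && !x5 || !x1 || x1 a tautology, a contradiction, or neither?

tautology

!x1 && !x5 || (!x1 || x2) && !x1 && !x5 || !x1 || x1
= !x1 && !x5 || !x1 && !x5 || !x1 || x1   — absorption
= !x1 && !x5 || !x1 || x1   — idempotence
= !x1 || x1   — absorption
= true   — complement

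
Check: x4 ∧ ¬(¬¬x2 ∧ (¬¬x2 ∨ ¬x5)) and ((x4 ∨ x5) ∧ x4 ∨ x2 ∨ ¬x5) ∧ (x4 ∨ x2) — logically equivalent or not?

E1: x4 ∧ ¬(¬¬x2 ∧ (¬¬x2 ∨ ¬x5))
    = x4 ∧ ¬¬¬x2
    = x4 ∧ ¬x2
E2: ((x4 ∨ x5) ∧ x4 ∨ x2 ∨ ¬x5) ∧ (x4 ∨ x2)
    = (x4 ∨ x2 ∨ ¬x5) ∧ (x4 ∨ x2)
    = x4 ∨ x2
These differ: at x2=1, x4=0, x5=0, E1 = 0 but E2 = 1.

No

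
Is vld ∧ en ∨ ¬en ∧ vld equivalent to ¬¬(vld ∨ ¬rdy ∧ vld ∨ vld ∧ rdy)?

Yes

E1: vld ∧ en ∨ ¬en ∧ vld
    = vld
E2: ¬¬(vld ∨ ¬rdy ∧ vld ∨ vld ∧ rdy)
    = vld ∨ ¬rdy ∧ vld ∨ vld ∧ rdy
    = vld ∨ vld
    = vld
Both reduce to vld, so they are equivalent.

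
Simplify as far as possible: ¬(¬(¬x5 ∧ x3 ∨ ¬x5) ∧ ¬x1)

¬(¬(¬x5 ∧ x3 ∨ ¬x5) ∧ ¬x1)
= ¬(¬¬x5 ∧ ¬x1)   (absorption)
= ¬x5 ∨ x1   (De Morgan)

¬x5 ∨ x1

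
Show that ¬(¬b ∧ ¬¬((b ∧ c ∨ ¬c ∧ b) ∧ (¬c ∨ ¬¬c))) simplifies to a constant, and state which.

¬(¬b ∧ ¬¬((b ∧ c ∨ ¬c ∧ b) ∧ (¬c ∨ ¬¬c)))
= ¬(¬b ∧ ¬¬((b ∧ c ∨ ¬c ∧ b) ∧ (¬c ∨ c)))   (double negation)
= b ∨ ¬((b ∧ c ∨ ¬c ∧ b) ∧ (¬c ∨ c))   (De Morgan)
= b ∨ ¬(b ∧ (¬c ∨ c))   (distribution)
= b ∨ ¬b   (complement / identity)
= True   (complement)

True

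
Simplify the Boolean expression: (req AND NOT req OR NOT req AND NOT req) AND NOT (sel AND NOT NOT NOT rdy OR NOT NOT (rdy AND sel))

NOT req AND NOT sel

(req AND NOT req OR NOT req AND NOT req) AND NOT (sel AND NOT NOT NOT rdy OR NOT NOT (rdy AND sel))
= (req AND NOT req OR NOT req AND NOT req) AND NOT (sel AND NOT NOT NOT rdy OR rdy AND sel)   (double negation)
= (req AND NOT req OR NOT req AND NOT req) AND NOT (sel AND NOT rdy OR rdy AND sel)   (double negation)
= (req AND NOT req OR NOT req AND NOT req) AND NOT sel   (distribution)
= NOT req AND NOT sel   (distribution)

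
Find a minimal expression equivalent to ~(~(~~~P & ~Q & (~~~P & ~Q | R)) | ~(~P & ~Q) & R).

~(~(~~~P & ~Q & (~~~P & ~Q | R)) | ~(~P & ~Q) & R)
= ~(~(~~~P & ~Q) | ~(~P & ~Q) & R)
= ~(~(~P & ~Q) | ~(~P & ~Q) & R)
= ~~(~P & ~Q)
= ~P & ~Q

~P & ~Q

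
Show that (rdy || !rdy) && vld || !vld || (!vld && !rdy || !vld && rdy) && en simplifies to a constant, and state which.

true

(rdy || !rdy) && vld || !vld || (!vld && !rdy || !vld && rdy) && en
= (rdy || !rdy) && vld || !vld || !vld && en   (distribution)
= (rdy || !rdy) && vld || !vld   (absorption)
= vld || !vld   (complement / identity)
= true   (complement)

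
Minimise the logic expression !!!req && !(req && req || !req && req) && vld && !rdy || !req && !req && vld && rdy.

!!!req && !(req && req || !req && req) && vld && !rdy || !req && !req && vld && rdy
= !req && !(req && req || !req && req) && vld && !rdy || !req && !req && vld && rdy   [double negation]
= !req && !req && vld && !rdy || !req && !req && vld && rdy   [distribution]
= !req && !req && vld   [distribution]
= !req && vld   [idempotence]

!req && vld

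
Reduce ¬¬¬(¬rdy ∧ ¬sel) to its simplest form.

rdy ∨ sel

¬¬¬(¬rdy ∧ ¬sel)
= ¬¬(rdy ∨ sel)   (De Morgan)
= rdy ∨ sel   (double negation)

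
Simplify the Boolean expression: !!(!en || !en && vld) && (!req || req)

!!(!en || !en && vld) && (!req || req)
= !!!en && (!req || req)   — absorption
= !!!en   — complement / identity
= !en   — double negation

!en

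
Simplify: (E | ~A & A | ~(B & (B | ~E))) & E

E

(E | ~A & A | ~(B & (B | ~E))) & E
= (E | ~A & A | ~B) & E   (absorption)
= (E | ~B) & E   (complement / identity)
= E   (absorption)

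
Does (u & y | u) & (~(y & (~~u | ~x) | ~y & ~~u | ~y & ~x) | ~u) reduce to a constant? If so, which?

(u & y | u) & (~(y & (~~u | ~x) | ~y & ~~u | ~y & ~x) | ~u)
= (u & y | u) & (~(y & (~~u | ~x) | (~~u | ~x) & ~y) | ~u)
= (u & y | u) & (~(~~u | ~x) | ~u)
= (u & y | u) & (~u & x | ~u)
= (u & y | u) & ~u
= u & ~u
= 0

yes, False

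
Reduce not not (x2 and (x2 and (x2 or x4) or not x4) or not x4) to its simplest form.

not not (x2 and (x2 and (x2 or x4) or not x4) or not x4)
= not not (x2 and (x2 or not x4) or not x4)   — absorption
= not not (x2 or not x4)   — absorption
= x2 or not x4   — double negation

x2 or not x4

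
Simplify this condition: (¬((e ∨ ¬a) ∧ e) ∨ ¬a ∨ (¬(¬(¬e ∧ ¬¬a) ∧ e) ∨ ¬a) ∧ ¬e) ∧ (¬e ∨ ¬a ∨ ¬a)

¬e ∨ ¬a

(¬((e ∨ ¬a) ∧ e) ∨ ¬a ∨ (¬(¬(¬e ∧ ¬¬a) ∧ e) ∨ ¬a) ∧ ¬e) ∧ (¬e ∨ ¬a ∨ ¬a)
= (¬((e ∨ ¬a) ∧ e) ∨ ¬a ∨ (¬((e ∨ ¬a) ∧ e) ∨ ¬a) ∧ ¬e) ∧ (¬e ∨ ¬a ∨ ¬a)   (De Morgan)
= (¬((e ∨ ¬a) ∧ e) ∨ ¬a) ∧ (¬e ∨ ¬a ∨ ¬a)   (absorption)
= (¬e ∨ ¬a) ∧ (¬e ∨ ¬a ∨ ¬a)   (absorption)
= ¬e ∨ ¬a   (absorption)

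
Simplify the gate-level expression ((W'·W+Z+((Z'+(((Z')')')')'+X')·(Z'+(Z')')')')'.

Z

((W'·W+Z+((Z'+(((Z')')')')'+X')·(Z'+(Z')')')')'
= ((W'·W+Z+((Z'+(Z')')'+X')·(Z'+(Z')')')')'   [double negation]
= ((W'·W+Z+(Z'+(Z')')')')'   [absorption]
= ((Z+(Z'+(Z')')')')'   [complement / identity]
= ((Z+Z·Z')')'   [De Morgan]
= (Z')'   [complement / identity]
= Z   [double negation]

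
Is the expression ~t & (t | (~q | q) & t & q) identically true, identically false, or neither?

~t & (t | (~q | q) & t & q)
= ~t & (t | t & q)   (complement / identity)
= ~t & t   (absorption)
= 0   (complement)

identically false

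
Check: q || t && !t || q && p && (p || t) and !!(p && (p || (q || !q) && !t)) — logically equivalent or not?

No

E1: q || t && !t || q && p && (p || t)
    = q || t && !t || q && p   — absorption
    = q || q && p   — complement / identity
    = q   — absorption
E2: !!(p && (p || (q || !q) && !t))
    = !!(p && (p || !t))   — complement / identity
    = p && (p || !t)   — double negation
    = p   — absorption
These differ: at p=1, q=0, t=1, E1 = 0 but E2 = 1.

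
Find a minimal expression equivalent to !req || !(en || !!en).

!req || !(en || !!en)
= !req || !(en || en)   [double negation]
= !req || !en   [idempotence]

!req || !en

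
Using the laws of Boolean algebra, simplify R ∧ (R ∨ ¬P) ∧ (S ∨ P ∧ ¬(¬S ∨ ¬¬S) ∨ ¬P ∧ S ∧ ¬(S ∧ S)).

R ∧ (R ∨ ¬P) ∧ (S ∨ P ∧ ¬(¬S ∨ ¬¬S) ∨ ¬P ∧ S ∧ ¬(S ∧ S))
= R ∧ (R ∨ ¬P) ∧ (S ∨ P ∧ ¬(¬S ∨ ¬¬S) ∨ ¬P ∧ S ∧ ¬S)   (idempotence)
= R ∧ (R ∨ ¬P) ∧ (S ∨ P ∧ S ∧ ¬S ∨ ¬P ∧ S ∧ ¬S)   (De Morgan)
= R ∧ (R ∨ ¬P) ∧ (S ∨ S ∧ ¬S)   (distribution)
= R ∧ (S ∨ S ∧ ¬S)   (absorption)
= R ∧ S   (complement / identity)

R ∧ S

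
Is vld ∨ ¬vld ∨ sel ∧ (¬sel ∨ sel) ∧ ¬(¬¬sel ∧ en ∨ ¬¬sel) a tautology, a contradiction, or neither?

vld ∨ ¬vld ∨ sel ∧ (¬sel ∨ sel) ∧ ¬(¬¬sel ∧ en ∨ ¬¬sel)
= vld ∨ ¬vld ∨ sel ∧ (¬sel ∨ sel) ∧ ¬¬¬sel   [absorption]
= vld ∨ ¬vld ∨ sel ∧ ¬¬¬sel   [complement / identity]
= vld ∨ ¬vld ∨ sel ∧ ¬sel   [double negation]
= vld ∨ ¬vld   [complement / identity]
= True   [complement]

tautology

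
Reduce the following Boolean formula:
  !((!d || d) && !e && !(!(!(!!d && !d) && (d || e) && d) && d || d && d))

!((!d || d) && !e && !(!(!(!!d && !d) && (d || e) && d) && d || d && d))
= !((!d || d) && !e && !(!((!d || d) && (d || e) && d) && d || d && d))
= !(!e && !(!((!d || d) && (d || e) && d) && d || d && d))
= !(!e && !(!((!d || d) && d) && d || d && d))
= !(!e && !(!d && d || d && d))
= !(!e && !d)
= e || d

e || d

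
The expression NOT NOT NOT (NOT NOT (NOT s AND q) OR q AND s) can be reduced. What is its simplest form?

NOT q

NOT NOT NOT (NOT NOT (NOT s AND q) OR q AND s)
= NOT NOT NOT (NOT s AND q OR q AND s)   (double negation)
= NOT (NOT s AND q OR q AND s)   (double negation)
= NOT q   (distribution)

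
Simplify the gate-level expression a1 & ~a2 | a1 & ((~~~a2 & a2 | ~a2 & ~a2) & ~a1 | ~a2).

a1 & ~a2

a1 & ~a2 | a1 & ((~~~a2 & a2 | ~a2 & ~a2) & ~a1 | ~a2)
= a1 & ~a2 | a1 & ((~a2 & a2 | ~a2 & ~a2) & ~a1 | ~a2)   [double negation]
= a1 & ~a2 | a1 & (~a2 & ~a1 | ~a2)   [distribution]
= a1 & ~a2 | a1 & ~a2   [absorption]
= a1 & ~a2   [idempotence]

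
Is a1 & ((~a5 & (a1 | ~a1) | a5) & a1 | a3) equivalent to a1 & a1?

Yes

E1: a1 & ((~a5 & (a1 | ~a1) | a5) & a1 | a3)
    = a1 & ((~a5 | a5) & a1 | a3)   (complement / identity)
    = a1 & (a1 | a3)   (complement / identity)
    = a1   (absorption)
E2: a1 & a1
    = a1   (idempotence)
Both reduce to a1, so they are equivalent.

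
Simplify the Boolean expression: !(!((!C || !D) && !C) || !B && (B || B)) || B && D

!(!((!C || !D) && !C) || !B && (B || B)) || B && D
= !(!((!C || !D) && !C) || !B && B) || B && D   [idempotence]
= !!((!C || !D) && !C) || B && D   [complement / identity]
= !!!C || B && D   [absorption]
= !C || B && D   [double negation]

!C || B && D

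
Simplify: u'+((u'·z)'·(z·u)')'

u'+z

u'+((u'·z)'·(z·u)')'
= u'+u'·z+z·u   [De Morgan]
= u'+z   [distribution]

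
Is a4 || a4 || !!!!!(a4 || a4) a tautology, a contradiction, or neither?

a4 || a4 || !!!!!(a4 || a4)
= a4 || !!!!!(a4 || a4)   (idempotence)
= a4 || !!!!!a4   (idempotence)
= a4 || !!!a4   (double negation)
= a4 || !a4   (double negation)
= true   (complement)

tautology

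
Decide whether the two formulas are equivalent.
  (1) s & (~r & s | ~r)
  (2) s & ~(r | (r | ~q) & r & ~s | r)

Yes

E1: s & (~r & s | ~r)
    = s & ~r   (absorption)
E2: s & ~(r | (r | ~q) & r & ~s | r)
    = s & ~(r | r & ~s | r)   (absorption)
    = s & ~(r | r)   (absorption)
    = s & ~r   (idempotence)
Both reduce to s & ~r, so they are equivalent.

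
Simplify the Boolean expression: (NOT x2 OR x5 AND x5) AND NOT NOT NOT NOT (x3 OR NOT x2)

NOT x2 OR x5 AND x3

(NOT x2 OR x5 AND x5) AND NOT NOT NOT NOT (x3 OR NOT x2)
= (NOT x2 OR x5 AND x5) AND NOT NOT (x3 OR NOT x2)   — double negation
= (NOT x2 OR x5) AND NOT NOT (x3 OR NOT x2)   — idempotence
= (NOT x2 OR x5) AND (x3 OR NOT x2)   — double negation
= NOT x2 OR x5 AND x3   — distribution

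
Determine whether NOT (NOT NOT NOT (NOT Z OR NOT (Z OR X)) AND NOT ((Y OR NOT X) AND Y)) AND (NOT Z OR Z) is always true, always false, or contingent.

NOT (NOT NOT NOT (NOT Z OR NOT (Z OR X)) AND NOT ((Y OR NOT X) AND Y)) AND (NOT Z OR Z)
= NOT (NOT NOT (Z AND (Z OR X)) AND NOT ((Y OR NOT X) AND Y)) AND (NOT Z OR Z)   [De Morgan]
= NOT (NOT NOT (Z AND (Z OR X)) AND NOT Y) AND (NOT Z OR Z)   [absorption]
= NOT (NOT NOT (Z AND (Z OR X)) AND NOT Y)   [complement / identity]
= NOT (Z AND (Z OR X)) OR Y   [De Morgan]
= NOT Z OR Y   [absorption]
This depends on Y, Z, so it is not a constant.

contingent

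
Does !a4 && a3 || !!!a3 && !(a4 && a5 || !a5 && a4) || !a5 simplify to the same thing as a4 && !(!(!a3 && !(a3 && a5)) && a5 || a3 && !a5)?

E1: !a4 && a3 || !!!a3 && !(a4 && a5 || !a5 && a4) || !a5
    = !a4 && a3 || !a3 && !(a4 && a5 || !a5 && a4) || !a5   — double negation
    = !a4 && a3 || !a3 && !a4 || !a5   — distribution
    = !a4 || !a5   — distribution
E2: a4 && !(!(!a3 && !(a3 && a5)) && a5 || a3 && !a5)
    = a4 && !((a3 || a3 && a5) && a5 || a3 && !a5)   — De Morgan
    = a4 && !(a3 && a5 || a3 && !a5)   — absorption
    = a4 && !a3   — distribution
These differ: at a3=1, a4=0, a5=0, E1 = 1 but E2 = 0.

No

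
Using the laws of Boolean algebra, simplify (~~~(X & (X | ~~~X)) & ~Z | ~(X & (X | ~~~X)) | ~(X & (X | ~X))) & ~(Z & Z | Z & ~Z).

(~~~(X & (X | ~~~X)) & ~Z | ~(X & (X | ~~~X)) | ~(X & (X | ~X))) & ~(Z & Z | Z & ~Z)
= (~(X & (X | ~~~X)) & ~Z | ~(X & (X | ~~~X)) | ~(X & (X | ~X))) & ~(Z & Z | Z & ~Z)   [double negation]
= (~(X & (X | ~~~X)) | ~(X & (X | ~X))) & ~(Z & Z | Z & ~Z)   [absorption]
= (~(X & (X | ~X)) | ~(X & (X | ~X))) & ~(Z & Z | Z & ~Z)   [double negation]
= ~(X & (X | ~X)) & ~(Z & Z | Z & ~Z)   [idempotence]
= ~(X & (X | ~X)) & ~Z   [distribution]
= ~X & ~Z   [complement / identity]

~X & ~Z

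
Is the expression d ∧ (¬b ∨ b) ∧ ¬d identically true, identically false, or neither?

d ∧ (¬b ∨ b) ∧ ¬d
= d ∧ ¬d   (complement / identity)
= False   (complement)

identically false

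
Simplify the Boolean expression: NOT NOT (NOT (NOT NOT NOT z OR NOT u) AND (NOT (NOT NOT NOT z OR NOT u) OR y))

NOT NOT (NOT (NOT NOT NOT z OR NOT u) AND (NOT (NOT NOT NOT z OR NOT u) OR y))
= NOT NOT NOT (NOT NOT NOT z OR NOT u)   [absorption]
= NOT NOT NOT (NOT z OR NOT u)   [double negation]
= NOT NOT (z AND u)   [De Morgan]
= z AND u   [double negation]

z AND u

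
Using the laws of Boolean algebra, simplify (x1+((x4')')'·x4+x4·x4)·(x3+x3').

x1+x4

(x1+((x4')')'·x4+x4·x4)·(x3+x3')
= (x1+x4'·x4+x4·x4)·(x3+x3')
= (x1+x4)·(x3+x3')
= x1+x4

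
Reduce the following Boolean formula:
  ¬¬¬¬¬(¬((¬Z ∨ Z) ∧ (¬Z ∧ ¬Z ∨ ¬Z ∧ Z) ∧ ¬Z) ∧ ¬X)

¬¬¬¬¬(¬((¬Z ∨ Z) ∧ (¬Z ∧ ¬Z ∨ ¬Z ∧ Z) ∧ ¬Z) ∧ ¬X)
= ¬¬¬(¬((¬Z ∨ Z) ∧ (¬Z ∧ ¬Z ∨ ¬Z ∧ Z) ∧ ¬Z) ∧ ¬X)   [double negation]
= ¬¬¬(¬((¬Z ∨ Z) ∧ ¬Z ∧ ¬Z) ∧ ¬X)   [distribution]
= ¬¬¬(¬(¬Z ∧ ¬Z) ∧ ¬X)   [complement / identity]
= ¬(¬(¬Z ∧ ¬Z) ∧ ¬X)   [double negation]
= ¬Z ∧ ¬Z ∨ X   [De Morgan]
= ¬Z ∨ X   [idempotence]

¬Z ∨ X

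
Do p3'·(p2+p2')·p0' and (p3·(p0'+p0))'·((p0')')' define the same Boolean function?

E1: p3'·(p2+p2')·p0'
    = p3'·p0'   (complement / identity)
E2: (p3·(p0'+p0))'·((p0')')'
    = p3'·((p0')')'   (complement / identity)
    = p3'·p0'   (double negation)
Both reduce to p3'·p0', so they are equivalent.

Yes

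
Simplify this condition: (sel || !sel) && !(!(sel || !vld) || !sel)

(sel || !sel) && !(!(sel || !vld) || !sel)
= (sel || !sel) && (sel || !vld) && sel   [De Morgan]
= (sel || !sel) && sel   [absorption]
= sel   [complement / identity]

sel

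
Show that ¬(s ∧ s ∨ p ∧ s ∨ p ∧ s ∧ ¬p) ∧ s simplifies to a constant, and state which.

¬(s ∧ s ∨ p ∧ s ∨ p ∧ s ∧ ¬p) ∧ s
= ¬(s ∧ s ∨ p ∧ s) ∧ s
= ¬((s ∨ p) ∧ s) ∧ s
= ¬s ∧ s
= False

False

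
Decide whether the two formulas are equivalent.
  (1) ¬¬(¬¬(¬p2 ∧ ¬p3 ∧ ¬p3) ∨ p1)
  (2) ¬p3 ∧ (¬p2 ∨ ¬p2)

E1: ¬¬(¬¬(¬p2 ∧ ¬p3 ∧ ¬p3) ∨ p1)
    = ¬¬(¬p2 ∧ ¬p3 ∧ ¬p3) ∨ p1   (double negation)
    = ¬¬(¬p2 ∧ ¬p3) ∨ p1   (idempotence)
    = ¬p2 ∧ ¬p3 ∨ p1   (double negation)
E2: ¬p3 ∧ (¬p2 ∨ ¬p2)
    = ¬p3 ∧ ¬p2   (idempotence)
These differ: at p1=1, p2=1, p3=0, E1 = 1 but E2 = 0.

No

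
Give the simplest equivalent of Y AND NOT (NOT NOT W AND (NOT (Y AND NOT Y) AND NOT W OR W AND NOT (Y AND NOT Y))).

Y AND NOT (NOT NOT W AND (NOT (Y AND NOT Y) AND NOT W OR W AND NOT (Y AND NOT Y)))
= Y AND NOT (NOT NOT W AND NOT (Y AND NOT Y))   — distribution
= Y AND (NOT W OR Y AND NOT Y)   — De Morgan
= Y AND NOT W   — complement / identity

Y AND NOT W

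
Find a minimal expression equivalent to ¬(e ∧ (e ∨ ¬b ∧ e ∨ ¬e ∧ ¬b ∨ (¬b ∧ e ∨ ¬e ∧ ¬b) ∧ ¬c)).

¬(e ∧ (e ∨ ¬b ∧ e ∨ ¬e ∧ ¬b ∨ (¬b ∧ e ∨ ¬e ∧ ¬b) ∧ ¬c))
= ¬(e ∧ (e ∨ ¬b ∧ e ∨ ¬e ∧ ¬b))   [absorption]
= ¬(e ∧ (e ∨ ¬b))   [distribution]
= ¬e   [absorption]

¬e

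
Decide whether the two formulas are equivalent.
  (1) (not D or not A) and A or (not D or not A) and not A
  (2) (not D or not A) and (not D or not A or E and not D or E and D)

Yes

E1: (not D or not A) and A or (not D or not A) and not A
    = not D or not A   — distribution
E2: (not D or not A) and (not D or not A or E and not D or E and D)
    = (not D or not A) and (not D or not A or E)   — distribution
    = not D or not A   — absorption
Both reduce to not D or not A, so they are equivalent.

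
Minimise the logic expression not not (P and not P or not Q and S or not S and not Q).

not not (P and not P or not Q and S or not S and not Q)
= not not (not Q and S or not S and not Q)   — complement / identity
= not not not Q   — distribution
= not Q   — double negation

not Q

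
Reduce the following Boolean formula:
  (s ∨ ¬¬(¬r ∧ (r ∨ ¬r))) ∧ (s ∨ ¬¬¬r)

(s ∨ ¬¬(¬r ∧ (r ∨ ¬r))) ∧ (s ∨ ¬¬¬r)
= (s ∨ ¬¬¬r) ∧ (s ∨ ¬¬¬r)   [complement / identity]
= s ∨ ¬¬¬r   [idempotence]
= s ∨ ¬r   [double negation]

s ∨ ¬r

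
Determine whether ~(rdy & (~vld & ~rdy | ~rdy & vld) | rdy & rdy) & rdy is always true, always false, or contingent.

~(rdy & (~vld & ~rdy | ~rdy & vld) | rdy & rdy) & rdy
= ~(rdy & ~rdy | rdy & rdy) & rdy   [distribution]
= ~rdy & rdy   [distribution]
= 0   [complement]

always false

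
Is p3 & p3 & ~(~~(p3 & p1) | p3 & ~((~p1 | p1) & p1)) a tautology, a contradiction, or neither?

contradiction

p3 & p3 & ~(~~(p3 & p1) | p3 & ~((~p1 | p1) & p1))
= p3 & ~(~~(p3 & p1) | p3 & ~((~p1 | p1) & p1))   [idempotence]
= p3 & ~(~~(p3 & p1) | p3 & ~p1)   [complement / identity]
= p3 & ~(p3 & p1 | p3 & ~p1)   [double negation]
= p3 & ~p3   [distribution]
= 0   [complement]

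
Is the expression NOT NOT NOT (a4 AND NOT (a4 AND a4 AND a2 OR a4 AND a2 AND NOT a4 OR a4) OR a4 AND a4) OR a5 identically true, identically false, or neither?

neither

NOT NOT NOT (a4 AND NOT (a4 AND a4 AND a2 OR a4 AND a2 AND NOT a4 OR a4) OR a4 AND a4) OR a5
= NOT NOT NOT (a4 AND NOT (a4 AND a2 OR a4) OR a4 AND a4) OR a5
= NOT (a4 AND NOT (a4 AND a2 OR a4) OR a4 AND a4) OR a5
= NOT (a4 AND NOT a4 OR a4 AND a4) OR a5
= NOT a4 OR a5
This depends on a4, a5, so it is not a constant.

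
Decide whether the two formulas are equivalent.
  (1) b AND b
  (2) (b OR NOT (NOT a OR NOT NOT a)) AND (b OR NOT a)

E1: b AND b
    = b
E2: (b OR NOT (NOT a OR NOT NOT a)) AND (b OR NOT a)
    = (b OR a AND NOT a) AND (b OR NOT a)
    = b AND (b OR NOT a)
    = b
Both reduce to b, so they are equivalent.

Yes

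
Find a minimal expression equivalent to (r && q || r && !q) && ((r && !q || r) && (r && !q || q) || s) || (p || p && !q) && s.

(r && q || r && !q) && ((r && !q || r) && (r && !q || q) || s) || (p || p && !q) && s
= (r && q || r && !q) && ((r && !q || r) && (r && !q || q) || s) || p && s   (absorption)
= (r && q || r && !q) && (r && q || r && !q || s) || p && s   (distribution)
= r && q || r && !q || p && s   (absorption)
= r || p && s   (distribution)

r || p && s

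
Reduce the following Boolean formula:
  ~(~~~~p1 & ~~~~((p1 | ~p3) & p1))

~p1

~(~~~~p1 & ~~~~((p1 | ~p3) & p1))
= ~(~~~~p1 & ~~~~p1)   [absorption]
= ~~~~~p1   [idempotence]
= ~~~p1   [double negation]
= ~p1   [double negation]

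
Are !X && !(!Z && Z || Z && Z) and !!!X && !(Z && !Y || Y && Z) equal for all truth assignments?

E1: !X && !(!Z && Z || Z && Z)
    = !X && !Z   [distribution]
E2: !!!X && !(Z && !Y || Y && Z)
    = !!!X && !Z   [distribution]
    = !X && !Z   [double negation]
Both reduce to !X && !Z, so they are equivalent.

Yes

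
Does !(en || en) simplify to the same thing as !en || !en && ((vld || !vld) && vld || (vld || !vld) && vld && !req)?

E1: !(en || en)
    = !en   [idempotence]
E2: !en || !en && ((vld || !vld) && vld || (vld || !vld) && vld && !req)
    = !en || !en && (vld || !vld) && vld   [absorption]
    = !en || !en && vld   [complement / identity]
    = !en   [absorption]
Both reduce to !en, so they are equivalent.

Yes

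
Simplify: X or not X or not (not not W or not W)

True

X or not X or not (not not W or not W)
= X or not X or not W and W   (De Morgan)
= X or not X   (complement / identity)
= True   (complement)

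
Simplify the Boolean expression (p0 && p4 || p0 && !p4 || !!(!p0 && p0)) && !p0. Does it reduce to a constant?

false

(p0 && p4 || p0 && !p4 || !!(!p0 && p0)) && !p0
= (p0 && p4 || p0 && !p4 || !p0 && p0) && !p0   (double negation)
= (p0 || !p0 && p0) && !p0   (distribution)
= p0 && !p0   (complement / identity)
= false   (complement)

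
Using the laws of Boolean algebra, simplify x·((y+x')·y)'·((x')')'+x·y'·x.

x·y'

x·((y+x')·y)'·((x')')'+x·y'·x
= x·((y+x')·y)'·x'+x·y'·x   [double negation]
= x·y'·x'+x·y'·x   [absorption]
= x·y'   [distribution]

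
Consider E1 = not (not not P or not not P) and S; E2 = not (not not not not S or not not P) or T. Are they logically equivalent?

E1: not (not not P or not not P) and S
    = not not not P and S   — idempotence
    = not P and S   — double negation
E2: not (not not not not S or not not P) or T
    = not (not not S or not not P) or T   — double negation
    = not S and not P or T   — De Morgan
These differ: at P=0, S=0, T=1, E1 = 0 but E2 = 1.

No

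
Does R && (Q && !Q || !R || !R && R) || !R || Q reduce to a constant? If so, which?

no

R && (Q && !Q || !R || !R && R) || !R || Q
= R && (Q && !Q || !R) || !R || Q   — complement / identity
= R && !R || !R || Q   — complement / identity
= !R || Q   — complement / identity
This depends on Q, R, so it is not a constant.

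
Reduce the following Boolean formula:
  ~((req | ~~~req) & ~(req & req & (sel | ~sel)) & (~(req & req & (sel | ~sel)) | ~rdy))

req

~((req | ~~~req) & ~(req & req & (sel | ~sel)) & (~(req & req & (sel | ~sel)) | ~rdy))
= ~((req | ~req) & ~(req & req & (sel | ~sel)) & (~(req & req & (sel | ~sel)) | ~rdy))   — double negation
= ~(~(req & req & (sel | ~sel)) & (~(req & req & (sel | ~sel)) | ~rdy))   — complement / identity
= ~~(req & req & (sel | ~sel))   — absorption
= ~~(req & req)   — complement / identity
= ~~req   — idempotence
= req   — double negation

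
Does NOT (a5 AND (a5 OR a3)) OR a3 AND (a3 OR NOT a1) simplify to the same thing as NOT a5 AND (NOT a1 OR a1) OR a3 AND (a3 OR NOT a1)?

E1: NOT (a5 AND (a5 OR a3)) OR a3 AND (a3 OR NOT a1)
    = NOT (a5 AND (a5 OR a3)) OR a3
    = NOT a5 OR a3
E2: NOT a5 AND (NOT a1 OR a1) OR a3 AND (a3 OR NOT a1)
    = NOT a5 OR a3 AND (a3 OR NOT a1)
    = NOT a5 OR a3
Both reduce to NOT a5 OR a3, so they are equivalent.

Yes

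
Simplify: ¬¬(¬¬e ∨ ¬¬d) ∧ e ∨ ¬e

¬¬(¬¬e ∨ ¬¬d) ∧ e ∨ ¬e
= ¬(¬e ∧ ¬d) ∧ e ∨ ¬e
= (e ∨ d) ∧ e ∨ ¬e
= e ∨ ¬e
= True

True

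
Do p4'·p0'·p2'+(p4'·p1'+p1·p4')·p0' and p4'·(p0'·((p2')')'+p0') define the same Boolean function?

E1: p4'·p0'·p2'+(p4'·p1'+p1·p4')·p0'
    = p4'·p0'·p2'+p4'·p0'   — distribution
    = p4'·p0'   — absorption
E2: p4'·(p0'·((p2')')'+p0')
    = p4'·(p0'·p2'+p0')   — double negation
    = p4'·p0'   — absorption
Both reduce to p4'·p0', so they are equivalent.

Yes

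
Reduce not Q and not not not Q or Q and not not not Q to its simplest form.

not Q

not Q and not not not Q or Q and not not not Q
= not not not Q   — distribution
= not Q   — double negation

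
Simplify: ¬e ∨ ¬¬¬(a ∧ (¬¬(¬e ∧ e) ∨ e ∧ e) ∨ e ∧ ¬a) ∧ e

¬e ∨ ¬¬¬(a ∧ (¬¬(¬e ∧ e) ∨ e ∧ e) ∨ e ∧ ¬a) ∧ e
= ¬e ∨ ¬¬¬(a ∧ (¬e ∧ e ∨ e ∧ e) ∨ e ∧ ¬a) ∧ e   — double negation
= ¬e ∨ ¬¬¬(a ∧ e ∨ e ∧ ¬a) ∧ e   — distribution
= ¬e ∨ ¬(a ∧ e ∨ e ∧ ¬a) ∧ e   — double negation
= ¬e ∨ ¬e ∧ e   — distribution
= ¬e   — complement / identity

¬e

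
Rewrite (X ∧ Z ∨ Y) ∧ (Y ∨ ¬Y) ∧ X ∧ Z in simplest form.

X ∧ Z

(X ∧ Z ∨ Y) ∧ (Y ∨ ¬Y) ∧ X ∧ Z
= (X ∧ Z ∨ Y) ∧ X ∧ Z   — complement / identity
= X ∧ Z   — absorption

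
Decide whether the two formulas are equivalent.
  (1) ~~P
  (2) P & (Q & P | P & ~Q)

E1: ~~P
    = P   (double negation)
E2: P & (Q & P | P & ~Q)
    = P & P   (distribution)
    = P   (idempotence)
Both reduce to P, so they are equivalent.

Yes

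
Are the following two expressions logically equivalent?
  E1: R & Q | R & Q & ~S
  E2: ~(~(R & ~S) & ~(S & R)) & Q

Yes

E1: R & Q | R & Q & ~S
    = R & Q   — absorption
E2: ~(~(R & ~S) & ~(S & R)) & Q
    = (R & ~S | S & R) & Q   — De Morgan
    = R & Q   — distribution
Both reduce to R & Q, so they are equivalent.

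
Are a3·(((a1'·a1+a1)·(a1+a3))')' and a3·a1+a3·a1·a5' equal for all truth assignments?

E1: a3·(((a1'·a1+a1)·(a1+a3))')'
    = a3·((a1·(a1+a3))')'   — complement / identity
    = a3·(a1')'   — absorption
    = a3·a1   — double negation
E2: a3·a1+a3·a1·a5'
    = a3·a1   — absorption
Both reduce to a3·a1, so they are equivalent.

Yes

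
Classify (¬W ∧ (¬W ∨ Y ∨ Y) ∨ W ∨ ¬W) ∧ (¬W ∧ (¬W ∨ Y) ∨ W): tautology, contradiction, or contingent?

tautology

(¬W ∧ (¬W ∨ Y ∨ Y) ∨ W ∨ ¬W) ∧ (¬W ∧ (¬W ∨ Y) ∨ W)
= (¬W ∧ (¬W ∨ Y) ∨ W ∨ ¬W) ∧ (¬W ∧ (¬W ∨ Y) ∨ W)   [idempotence]
= ¬W ∧ (¬W ∨ Y) ∨ W   [absorption]
= ¬W ∨ W   [absorption]
= True   [complement]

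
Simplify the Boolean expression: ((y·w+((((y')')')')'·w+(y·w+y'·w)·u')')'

w

((y·w+((((y')')')')'·w+(y·w+y'·w)·u')')'
= ((y·w+((y')')'·w+(y·w+y'·w)·u')')'   [double negation]
= ((y·w+y'·w+(y·w+y'·w)·u')')'   [double negation]
= ((y·w+y'·w)')'   [absorption]
= (w')'   [distribution]
= w   [double negation]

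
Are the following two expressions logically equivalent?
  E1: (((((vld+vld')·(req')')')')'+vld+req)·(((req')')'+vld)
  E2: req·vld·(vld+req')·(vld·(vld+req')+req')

E1: (((((vld+vld')·(req')')')')'+vld+req)·(((req')')'+vld)
    = (((((req')')')')'+vld+req)·(((req')')'+vld)   — complement / identity
    = (((req')')'+vld+req)·(((req')')'+vld)   — double negation
    = ((req')')'+vld   — absorption
    = req'+vld   — double negation
E2: req·vld·(vld+req')·(vld·(vld+req')+req')
    = req·vld·(vld+req')   — absorption
    = req·vld   — absorption
These differ: at req=0, vld=0, E1 = 1 but E2 = 0.

No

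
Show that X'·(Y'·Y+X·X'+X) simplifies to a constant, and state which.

X'·(Y'·Y+X·X'+X)
= X'·(X·X'+X)   — complement / identity
= X'·X   — complement / identity
= 0   — complement

0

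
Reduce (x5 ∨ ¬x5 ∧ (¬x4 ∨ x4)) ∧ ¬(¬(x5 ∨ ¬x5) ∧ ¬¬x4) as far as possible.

True

(x5 ∨ ¬x5 ∧ (¬x4 ∨ x4)) ∧ ¬(¬(x5 ∨ ¬x5) ∧ ¬¬x4)
= (x5 ∨ ¬x5) ∧ ¬(¬(x5 ∨ ¬x5) ∧ ¬¬x4)   [complement / identity]
= (x5 ∨ ¬x5) ∧ (x5 ∨ ¬x5 ∨ ¬x4)   [De Morgan]
= x5 ∨ ¬x5   [absorption]
= True   [complement]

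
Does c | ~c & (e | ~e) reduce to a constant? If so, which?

yes, True

c | ~c & (e | ~e)
= c | ~c   — complement / identity
= 1   — complement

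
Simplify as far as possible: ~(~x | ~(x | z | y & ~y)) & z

~(~x | ~(x | z | y & ~y)) & z
= x & (x | z | y & ~y) & z   — De Morgan
= x & (x | z) & z   — complement / identity
= x & z   — absorption

x & z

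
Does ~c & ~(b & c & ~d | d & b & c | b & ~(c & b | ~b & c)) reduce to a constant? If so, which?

~c & ~(b & c & ~d | d & b & c | b & ~(c & b | ~b & c))
= ~c & ~(b & c | b & ~(c & b | ~b & c))   (distribution)
= ~c & ~(b & c | b & ~c)   (distribution)
= ~c & ~b   (distribution)
This depends on b, c, so it is not a constant.

no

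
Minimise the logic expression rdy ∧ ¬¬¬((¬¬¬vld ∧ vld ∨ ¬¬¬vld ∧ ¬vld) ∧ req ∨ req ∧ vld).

rdy ∧ ¬req

rdy ∧ ¬¬¬((¬¬¬vld ∧ vld ∨ ¬¬¬vld ∧ ¬vld) ∧ req ∨ req ∧ vld)
= rdy ∧ ¬¬¬(¬¬¬vld ∧ req ∨ req ∧ vld)   — distribution
= rdy ∧ ¬(¬¬¬vld ∧ req ∨ req ∧ vld)   — double negation
= rdy ∧ ¬(¬vld ∧ req ∨ req ∧ vld)   — double negation
= rdy ∧ ¬req   — distribution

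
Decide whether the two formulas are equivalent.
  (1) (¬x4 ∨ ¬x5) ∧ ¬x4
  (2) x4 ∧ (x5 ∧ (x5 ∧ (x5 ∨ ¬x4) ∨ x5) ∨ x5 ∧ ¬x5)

No

E1: (¬x4 ∨ ¬x5) ∧ ¬x4
    = ¬x4
E2: x4 ∧ (x5 ∧ (x5 ∧ (x5 ∨ ¬x4) ∨ x5) ∨ x5 ∧ ¬x5)
    = x4 ∧ x5 ∧ (x5 ∧ (x5 ∨ ¬x4) ∨ x5)
    = x4 ∧ x5 ∧ (x5 ∨ x5)
    = x4 ∧ x5 ∧ x5
    = x4 ∧ x5
These differ: at x4=0, x5=0, E1 = 1 but E2 = 0.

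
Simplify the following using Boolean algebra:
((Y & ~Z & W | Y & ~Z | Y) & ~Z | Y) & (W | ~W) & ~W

Y & ~W

((Y & ~Z & W | Y & ~Z | Y) & ~Z | Y) & (W | ~W) & ~W
= ((Y & ~Z | Y) & ~Z | Y) & (W | ~W) & ~W   — absorption
= ((Y & ~Z | Y) & ~Z | Y) & ~W   — complement / identity
= (Y & ~Z | Y) & ~W   — absorption
= Y & ~W   — absorption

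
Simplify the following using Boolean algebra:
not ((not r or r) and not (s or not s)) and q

not ((not r or r) and not (s or not s)) and q
= not not (s or not s) and q
= (s or not s) and q
= q

q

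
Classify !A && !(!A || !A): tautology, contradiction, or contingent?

contradiction

!A && !(!A || !A)
= !A && A && A   [De Morgan]
= !A && A   [idempotence]
= false   [complement]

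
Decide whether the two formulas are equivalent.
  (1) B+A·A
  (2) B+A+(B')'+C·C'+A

E1: B+A·A
    = B+A   — idempotence
E2: B+A+(B')'+C·C'+A
    = B+A+(B')'+A   — complement / identity
    = B+A+B+A   — double negation
    = B+A   — idempotence
Both reduce to B+A, so they are equivalent.

Yes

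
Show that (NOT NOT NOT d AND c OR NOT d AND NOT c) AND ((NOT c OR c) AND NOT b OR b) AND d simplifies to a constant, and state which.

FALSE

(NOT NOT NOT d AND c OR NOT d AND NOT c) AND ((NOT c OR c) AND NOT b OR b) AND d
= (NOT d AND c OR NOT d AND NOT c) AND ((NOT c OR c) AND NOT b OR b) AND d
= NOT d AND ((NOT c OR c) AND NOT b OR b) AND d
= NOT d AND (NOT b OR b) AND d
= NOT d AND d
= FALSE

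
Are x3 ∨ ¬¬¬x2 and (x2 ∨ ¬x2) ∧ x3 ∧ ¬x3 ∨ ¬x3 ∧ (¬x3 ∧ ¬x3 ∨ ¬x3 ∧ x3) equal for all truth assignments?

E1: x3 ∨ ¬¬¬x2
    = x3 ∨ ¬x2   — double negation
E2: (x2 ∨ ¬x2) ∧ x3 ∧ ¬x3 ∨ ¬x3 ∧ (¬x3 ∧ ¬x3 ∨ ¬x3 ∧ x3)
    = x3 ∧ ¬x3 ∨ ¬x3 ∧ (¬x3 ∧ ¬x3 ∨ ¬x3 ∧ x3)   — complement / identity
    = x3 ∧ ¬x3 ∨ ¬x3 ∧ ¬x3   — distribution
    = ¬x3   — distribution
These differ: at x2=1, x3=1, E1 = 1 but E2 = 0.

No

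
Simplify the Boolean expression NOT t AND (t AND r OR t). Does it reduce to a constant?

FALSE

NOT t AND (t AND r OR t)
= NOT t AND t
= FALSE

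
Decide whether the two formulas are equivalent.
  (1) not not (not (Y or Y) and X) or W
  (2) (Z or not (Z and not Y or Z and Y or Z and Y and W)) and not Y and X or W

E1: not not (not (Y or Y) and X) or W
    = not (Y or Y) and X or W   [double negation]
    = not Y and X or W   [idempotence]
E2: (Z or not (Z and not Y or Z and Y or Z and Y and W)) and not Y and X or W
    = (Z or not (Z and not Y or Z and Y)) and not Y and X or W   [absorption]
    = (Z or not Z) and not Y and X or W   [distribution]
    = not Y and X or W   [complement / identity]
Both reduce to not Y and X or W, so they are equivalent.

Yes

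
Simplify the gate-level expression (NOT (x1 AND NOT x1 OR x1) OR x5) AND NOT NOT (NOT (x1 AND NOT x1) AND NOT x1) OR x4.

NOT x1 OR x4

(NOT (x1 AND NOT x1 OR x1) OR x5) AND NOT NOT (NOT (x1 AND NOT x1) AND NOT x1) OR x4
= (NOT (x1 AND NOT x1 OR x1) OR x5) AND NOT (x1 AND NOT x1 OR x1) OR x4   — De Morgan
= NOT (x1 AND NOT x1 OR x1) OR x4   — absorption
= NOT x1 OR x4   — complement / identity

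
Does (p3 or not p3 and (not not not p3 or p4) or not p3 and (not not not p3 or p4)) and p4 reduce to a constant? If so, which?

no

(p3 or not p3 and (not not not p3 or p4) or not p3 and (not not not p3 or p4)) and p4
= (p3 or not p3 and (not not not p3 or p4)) and p4   — idempotence
= (p3 or not p3 and (not p3 or p4)) and p4   — double negation
= (p3 or not p3) and p4   — absorption
= p4   — complement / identity
This depends on p4, so it is not a constant.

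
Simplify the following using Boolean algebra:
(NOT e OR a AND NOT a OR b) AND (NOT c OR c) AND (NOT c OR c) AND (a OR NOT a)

NOT e OR b

(NOT e OR a AND NOT a OR b) AND (NOT c OR c) AND (NOT c OR c) AND (a OR NOT a)
= (NOT e OR a AND NOT a OR b) AND (NOT c OR c) AND (NOT c OR c)   (complement / identity)
= (NOT e OR b) AND (NOT c OR c) AND (NOT c OR c)   (complement / identity)
= (NOT e OR b) AND (NOT c OR c)   (idempotence)
= NOT e OR b   (complement / identity)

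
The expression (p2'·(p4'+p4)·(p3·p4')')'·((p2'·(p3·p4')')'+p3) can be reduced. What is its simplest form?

p2+p3·p4'

(p2'·(p4'+p4)·(p3·p4')')'·((p2'·(p3·p4')')'+p3)
= (p2'·(p3·p4')')'·((p2'·(p3·p4')')'+p3)
= (p2'·(p3·p4')')'
= p2+p3·p4'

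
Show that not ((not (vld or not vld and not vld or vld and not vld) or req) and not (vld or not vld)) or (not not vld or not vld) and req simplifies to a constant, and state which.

True

not ((not (vld or not vld and not vld or vld and not vld) or req) and not (vld or not vld)) or (not not vld or not vld) and req
= not ((not (vld or not vld) or req) and not (vld or not vld)) or (not not vld or not vld) and req   (distribution)
= not not (vld or not vld) or (not not vld or not vld) and req   (absorption)
= vld or not vld or (not not vld or not vld) and req   (double negation)
= vld or not vld or (vld or not vld) and req   (double negation)
= vld or not vld   (absorption)
= True   (complement)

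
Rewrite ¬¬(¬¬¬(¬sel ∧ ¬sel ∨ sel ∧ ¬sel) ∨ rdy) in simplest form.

sel ∨ rdy

¬¬(¬¬¬(¬sel ∧ ¬sel ∨ sel ∧ ¬sel) ∨ rdy)
= ¬¬(¬¬¬¬sel ∨ rdy)   — distribution
= ¬¬(¬¬sel ∨ rdy)   — double negation
= ¬¬sel ∨ rdy   — double negation
= sel ∨ rdy   — double negation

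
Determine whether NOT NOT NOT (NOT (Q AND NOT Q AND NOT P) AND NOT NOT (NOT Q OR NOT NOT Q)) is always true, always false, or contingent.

always false

NOT NOT NOT (NOT (Q AND NOT Q AND NOT P) AND NOT NOT (NOT Q OR NOT NOT Q))
= NOT (NOT (Q AND NOT Q AND NOT P) AND NOT NOT (NOT Q OR NOT NOT Q))   (double negation)
= Q AND NOT Q AND NOT P OR NOT (NOT Q OR NOT NOT Q)   (De Morgan)
= Q AND NOT Q AND NOT P OR Q AND NOT Q   (De Morgan)
= Q AND NOT Q   (absorption)
= FALSE   (complement)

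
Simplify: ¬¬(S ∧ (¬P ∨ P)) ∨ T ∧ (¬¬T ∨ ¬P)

¬¬(S ∧ (¬P ∨ P)) ∨ T ∧ (¬¬T ∨ ¬P)
= ¬¬S ∨ T ∧ (¬¬T ∨ ¬P)   (complement / identity)
= S ∨ T ∧ (¬¬T ∨ ¬P)   (double negation)
= S ∨ T ∧ (T ∨ ¬P)   (double negation)
= S ∨ T   (absorption)

S ∨ T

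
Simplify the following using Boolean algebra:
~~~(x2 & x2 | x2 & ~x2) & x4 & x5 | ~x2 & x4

~x2 & x4

~~~(x2 & x2 | x2 & ~x2) & x4 & x5 | ~x2 & x4
= ~(x2 & x2 | x2 & ~x2) & x4 & x5 | ~x2 & x4   (double negation)
= ~x2 & x4 & x5 | ~x2 & x4   (distribution)
= ~x2 & x4   (absorption)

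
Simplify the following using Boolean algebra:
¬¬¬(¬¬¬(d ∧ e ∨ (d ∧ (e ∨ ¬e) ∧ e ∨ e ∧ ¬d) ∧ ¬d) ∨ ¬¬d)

e ∧ ¬d

¬¬¬(¬¬¬(d ∧ e ∨ (d ∧ (e ∨ ¬e) ∧ e ∨ e ∧ ¬d) ∧ ¬d) ∨ ¬¬d)
= ¬¬¬(¬¬¬(d ∧ e ∨ (d ∧ e ∨ e ∧ ¬d) ∧ ¬d) ∨ ¬¬d)   (complement / identity)
= ¬¬¬(¬¬¬(d ∧ e ∨ e ∧ ¬d) ∨ ¬¬d)   (distribution)
= ¬(¬¬¬(d ∧ e ∨ e ∧ ¬d) ∨ ¬¬d)   (double negation)
= ¬(¬¬¬e ∨ ¬¬d)   (distribution)
= ¬¬e ∧ ¬d   (De Morgan)
= e ∧ ¬d   (double negation)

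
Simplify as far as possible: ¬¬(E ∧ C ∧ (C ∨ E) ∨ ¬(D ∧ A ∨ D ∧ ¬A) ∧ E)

¬¬(E ∧ C ∧ (C ∨ E) ∨ ¬(D ∧ A ∨ D ∧ ¬A) ∧ E)
= ¬¬((C ∧ (C ∨ E) ∨ ¬(D ∧ A ∨ D ∧ ¬A)) ∧ E)   [distribution]
= (C ∧ (C ∨ E) ∨ ¬(D ∧ A ∨ D ∧ ¬A)) ∧ E   [double negation]
= (C ∧ (C ∨ E) ∨ ¬D) ∧ E   [distribution]
= (C ∨ ¬D) ∧ E   [absorption]

(C ∨ ¬D) ∧ E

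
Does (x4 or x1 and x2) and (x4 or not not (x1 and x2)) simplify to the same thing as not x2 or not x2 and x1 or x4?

No

E1: (x4 or x1 and x2) and (x4 or not not (x1 and x2))
    = (x4 or x1 and x2) and (x4 or x1 and x2)
    = x4 or x1 and x2
E2: not x2 or not x2 and x1 or x4
    = not x2 or x4
These differ: at x1=0, x2=0, x4=0, E1 = 0 but E2 = 1.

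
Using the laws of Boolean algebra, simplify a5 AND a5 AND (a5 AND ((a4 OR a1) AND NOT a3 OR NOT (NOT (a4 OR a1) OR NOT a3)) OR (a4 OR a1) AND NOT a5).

a5 AND (a4 OR a1)

a5 AND a5 AND (a5 AND ((a4 OR a1) AND NOT a3 OR NOT (NOT (a4 OR a1) OR NOT a3)) OR (a4 OR a1) AND NOT a5)
= a5 AND a5 AND (a5 AND ((a4 OR a1) AND NOT a3 OR (a4 OR a1) AND a3) OR (a4 OR a1) AND NOT a5)
= a5 AND a5 AND (a5 AND (a4 OR a1) OR (a4 OR a1) AND NOT a5)
= a5 AND a5 AND (a4 OR a1)
= a5 AND (a4 OR a1)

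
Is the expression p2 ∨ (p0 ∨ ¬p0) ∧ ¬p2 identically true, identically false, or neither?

identically true

p2 ∨ (p0 ∨ ¬p0) ∧ ¬p2
= p2 ∨ ¬p2
= True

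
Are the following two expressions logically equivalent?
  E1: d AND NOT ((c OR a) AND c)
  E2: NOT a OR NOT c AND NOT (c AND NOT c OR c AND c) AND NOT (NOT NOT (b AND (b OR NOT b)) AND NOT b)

E1: d AND NOT ((c OR a) AND c)
    = d AND NOT c
E2: NOT a OR NOT c AND NOT (c AND NOT c OR c AND c) AND NOT (NOT NOT (b AND (b OR NOT b)) AND NOT b)
    = NOT a OR NOT c AND NOT (c AND NOT c OR c AND c) AND NOT (NOT NOT b AND NOT b)
    = NOT a OR NOT c AND NOT c AND NOT (NOT NOT b AND NOT b)
    = NOT a OR NOT c AND NOT c AND (NOT b OR b)
    = NOT a OR NOT c AND (NOT b OR b)
    = NOT a OR NOT c
These differ: at a=0, b=0, c=1, d=0, E1 = 0 but E2 = 1.

No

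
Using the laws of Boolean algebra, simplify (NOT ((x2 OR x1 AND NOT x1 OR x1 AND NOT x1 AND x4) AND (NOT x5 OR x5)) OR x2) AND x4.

(NOT ((x2 OR x1 AND NOT x1 OR x1 AND NOT x1 AND x4) AND (NOT x5 OR x5)) OR x2) AND x4
= (NOT ((x2 OR x1 AND NOT x1) AND (NOT x5 OR x5)) OR x2) AND x4   (absorption)
= (NOT (x2 OR x1 AND NOT x1) OR x2) AND x4   (complement / identity)
= (NOT x2 OR x2) AND x4   (complement / identity)
= x4   (complement / identity)

x4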